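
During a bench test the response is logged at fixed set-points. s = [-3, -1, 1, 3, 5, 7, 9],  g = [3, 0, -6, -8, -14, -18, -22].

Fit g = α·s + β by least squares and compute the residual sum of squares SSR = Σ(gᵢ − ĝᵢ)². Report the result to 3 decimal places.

SSR = 3.679

Forming AᵀA = [[175, 21]; [21, 7]] and Aᵀg = [-433, -65]ᵀ gives AᵀA·[α, β]ᵀ = Aᵀg.
Determinant 175·7 − 21² = 784.
α = ((-433)·7 − 21·(-65))/784 = -17/8; β = (175·(-65) − 21·(-433))/784 = -163/56.
Residuals: -13/28, 11/14, -27/28, 9/7, -13/28, -3/14, 1/28; SSR = 103/28.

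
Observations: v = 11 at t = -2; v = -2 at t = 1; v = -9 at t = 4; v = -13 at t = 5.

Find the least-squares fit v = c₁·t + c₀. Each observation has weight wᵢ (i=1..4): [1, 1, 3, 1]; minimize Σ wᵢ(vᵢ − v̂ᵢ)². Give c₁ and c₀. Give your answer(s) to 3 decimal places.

From the data, Σwᵢ·t·t = 78, Σwᵢ·t = 16, Σwᵢ·1 = 6.
Moment sums: Σwᵢ·t·v = -197, Σwᵢ·v = -31.
So AᵀWA·[c₁, c₀]ᵀ = AᵀWv: [[78, 16]; [16, 6]]·[c₁, c₀]ᵀ = [-197, -31]ᵀ.
Δ = 78·6 − 16² = 212.
c₁ = ((-197)·6 − 16·(-31))/212 = -343/106; c₀ = (78·(-31) − 16·(-197))/212 = 367/106.

c₁ = -3.236, c₀ = 3.462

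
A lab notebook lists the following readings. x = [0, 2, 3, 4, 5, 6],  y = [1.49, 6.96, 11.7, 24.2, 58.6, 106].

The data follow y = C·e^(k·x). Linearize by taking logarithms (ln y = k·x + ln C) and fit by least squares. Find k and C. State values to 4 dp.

k = 0.7118, C = 1.5126

Taking logs, ln y = k·x + ln C, so regress ln y on x.
Σx = 20.0000, Σ(x)² = 90.0000, Σln y = 16.7191, Σx·ln y = 72.3388.
Normal system: [[90.0000, 20.0000]; [20.0000, 6]]·[k, ln C]ᵀ = [72.3388, 16.7191]ᵀ.
Solving (det = 140.0000): k = 0.71180, ln C = 0.41385, so C = exp(0.41385) = 1.51264.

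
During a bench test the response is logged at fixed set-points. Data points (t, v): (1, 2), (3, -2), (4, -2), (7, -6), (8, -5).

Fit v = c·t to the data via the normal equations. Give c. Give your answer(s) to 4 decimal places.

The normal equations are: 139·c = -94.
Hence c = -94 / 139 ≈ -0.676259.

c = -0.6763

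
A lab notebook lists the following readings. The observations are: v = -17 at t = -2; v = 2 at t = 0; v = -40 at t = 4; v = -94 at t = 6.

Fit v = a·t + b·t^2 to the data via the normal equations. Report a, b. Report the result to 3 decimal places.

a = 2.250, b = -3.000

With design matrix A, AᵀA = [[56, 272]; [272, 1568]] and Aᵀv = [-690, -4092]ᵀ.
Δ = 56·1568 − 272² = 13824.
a = ((-690)·1568 − 272·(-4092))/13824 = 9/4; b = (56·(-4092) − 272·(-690))/13824 = -3.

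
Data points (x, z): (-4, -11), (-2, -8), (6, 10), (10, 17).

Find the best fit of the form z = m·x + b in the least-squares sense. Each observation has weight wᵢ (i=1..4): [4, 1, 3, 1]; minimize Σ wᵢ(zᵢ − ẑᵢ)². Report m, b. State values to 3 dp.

m = 2.067, b = -2.852

Forming MᵀWM = [[276, 10]; [10, 9]] and MᵀWz = [542, -5]ᵀ gives MᵀWM·[m, b]ᵀ = MᵀWz.
det = 276·9 − 10² = 2384.
m = (542·9 − 10·(-5))/2384 = 308/149; b = (276·(-5) − 10·542)/2384 = -425/149.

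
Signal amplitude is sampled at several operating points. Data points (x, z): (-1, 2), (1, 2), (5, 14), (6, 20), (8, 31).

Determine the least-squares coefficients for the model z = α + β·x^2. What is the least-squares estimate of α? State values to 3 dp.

α = 1.929

The normal equations are: 5·α + 127·β = 69;  127·α + 6019·β = 3058.
Eliminating β: 6019·(row 1) − 127·(row 2) gives 13966·α = 6019·69 − 127·3058 = 26945, so α = 26945/13966.
Then β = (3058 − 127·(26945/13966))/6019 = 6527/13966.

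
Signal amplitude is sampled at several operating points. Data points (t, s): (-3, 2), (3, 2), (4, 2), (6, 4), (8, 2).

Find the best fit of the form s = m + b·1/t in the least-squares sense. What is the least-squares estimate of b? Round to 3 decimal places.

b = 0.433

Normal-equation sums: Σ1 = 5, Σ1/t = 13/24, Σ1/t·1/t = 21/64.
And Σs = 12, Σ1/t·s = 17/12.
AᵀA·[m, b]ᵀ = Aᵀs becomes [[5, 13/24]; [13/24, 21/64]]·[m, b]ᵀ = [12, 17/12]ᵀ.
det = 5·(21/64) − (13/24)² = 97/72.
m = (12·(21/64) − (13/24)·(17/12))/(97/72) = 913/388; b = (5·(17/12) − (13/24)·12)/(97/72) = 42/97.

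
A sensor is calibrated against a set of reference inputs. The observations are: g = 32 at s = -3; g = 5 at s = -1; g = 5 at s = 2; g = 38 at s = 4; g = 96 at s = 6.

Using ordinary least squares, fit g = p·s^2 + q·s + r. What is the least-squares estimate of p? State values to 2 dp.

p = 3.09

With design matrix M, MᵀM = [[1650, 260, 66]; [260, 66, 8]; [66, 8, 5]] and Mᵀg = [4377, 637, 176]ᵀ.
Row-reducing yields p = 135971/43982, q = -100803/43982, r = -42683/21991.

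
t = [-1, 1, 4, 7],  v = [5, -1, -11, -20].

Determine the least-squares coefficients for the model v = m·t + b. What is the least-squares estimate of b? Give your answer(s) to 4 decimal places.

MᵀM·[m, b]ᵀ = Mᵀv reads: 67·m + 11·b = -190;  11·m + 4·b = -27.
(Σt·t = 67, Σt = 11, Σ1 = 4, Σt·v = -190, Σv = -27.)
Δ = 67·4 − 11² = 147.
m = ((-190)·4 − 11·(-27))/147 = -463/147; b = (67·(-27) − 11·(-190))/147 = 281/147.

b = 1.9116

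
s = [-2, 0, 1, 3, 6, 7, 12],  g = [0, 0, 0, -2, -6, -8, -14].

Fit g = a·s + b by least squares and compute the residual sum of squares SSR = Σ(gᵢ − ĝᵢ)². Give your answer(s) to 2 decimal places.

SSR = 8.77

The normal equations are: 243·a + 27·b = -266;  27·a + 7·b = -30.
Eliminating b: 7·(row 1) − 27·(row 2) gives 972·a = 7·(-266) − 27·(-30) = -1052, so a = -263/243.
Then b = ((-30) − 27·(-263/243))/7 = -1/9.
Residuals: -499/243, 1/9, 290/243, 110/81, 49/81, -76/243, -73/81; SSR = 2132/243.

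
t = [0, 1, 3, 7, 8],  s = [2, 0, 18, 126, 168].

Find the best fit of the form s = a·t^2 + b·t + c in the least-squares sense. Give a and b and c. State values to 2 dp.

Entries of MᵀM: Σt^2·t^2 = 6579, Σt^2·t = 883, Σt^2 = 123, Σt·t = 123, Σt = 19, Σ1 = 5.
For Mᵀs: Σt^2·s = 17088, Σt·s = 2280, Σs = 314.
Normal equations: [[6579, 883, 123]; [883, 123, 19]; [123, 19, 5]]·[a, b, c]ᵀ = [17088, 2280, 314]ᵀ.
Row-reducing yields a = 7499/2431, b = -9342/2431, c = 3691/2431.

a = 3.08, b = -3.84, c = 1.52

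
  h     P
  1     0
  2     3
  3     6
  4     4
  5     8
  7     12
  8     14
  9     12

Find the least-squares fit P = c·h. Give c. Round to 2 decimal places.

Normal-equation sums: Σh·h = 249.
For MᵀP: Σh·P = 384.
Normal equations: [[249]]·[c]ᵀ = [384]ᵀ.
Hence c = 384 / 249 ≈ 1.54217.

c = 1.54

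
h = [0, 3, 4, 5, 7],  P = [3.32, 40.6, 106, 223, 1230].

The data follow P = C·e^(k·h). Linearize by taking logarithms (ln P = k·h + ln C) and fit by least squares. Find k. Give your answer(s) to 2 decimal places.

k = 0.85

Linearized form: ln P = k·h + ln C. From the 5 transformed points,
XᵀX = [[99.0000, 19.0000]; [19.0000, 5]], rhs = [106.6043, 22.0891]ᵀ  (here Σh = 19.0000, Σ(h)² = 99.0000, Σln P = 22.0891, Σh·ln P = 106.6043).
Δ = 99.0000·5 − (19.0000)² = 134.0000; k = (106.6043·5 − 19.0000·22.0891)/134.0000 = 0.84573, ln C = (99.0000·22.0891 − 19.0000·106.6043)/134.0000 = 1.20403.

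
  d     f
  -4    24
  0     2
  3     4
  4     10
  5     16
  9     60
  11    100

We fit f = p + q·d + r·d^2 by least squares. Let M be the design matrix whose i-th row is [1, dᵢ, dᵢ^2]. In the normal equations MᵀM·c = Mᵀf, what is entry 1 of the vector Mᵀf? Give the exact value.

216

Entry 1 ↔ basis 1, so (Mᵀf)_{1} = Σᵢ fᵢ = (1)·(24) + (1)·(2) + (1)·(4) + (1)·(10) + (1)·(16) + (1)·(60) + (1)·(100) = 216.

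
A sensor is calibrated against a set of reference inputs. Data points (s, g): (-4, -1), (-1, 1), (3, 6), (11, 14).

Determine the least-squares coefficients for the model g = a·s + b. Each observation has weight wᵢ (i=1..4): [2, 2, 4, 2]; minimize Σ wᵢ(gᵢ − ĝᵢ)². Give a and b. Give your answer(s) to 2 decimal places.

a = 1.03, b = 2.74

Forming MᵀWM = [[312, 24]; [24, 10]] and MᵀWg = [386, 52]ᵀ gives MᵀWM·[a, b]ᵀ = MᵀWg.
det = 312·10 − 24² = 2544.
a = (386·10 − 24·52)/2544 = 653/636; b = (312·52 − 24·386)/2544 = 145/53.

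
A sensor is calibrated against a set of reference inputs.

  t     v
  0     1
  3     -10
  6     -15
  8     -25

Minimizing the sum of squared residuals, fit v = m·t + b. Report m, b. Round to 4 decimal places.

m = -3.0408, b = 0.6735

Entries of MᵀM: Σt·t = 109, Σt = 17, Σ1 = 4.
And Σt·v = -320, Σv = -49.
Normal equations: [[109, 17]; [17, 4]]·[m, b]ᵀ = [-320, -49]ᵀ.
Eliminating b: 4·(row 1) − 17·(row 2) gives 147·m = 4·(-320) − 17·(-49) = -447, so m = -149/49.
Then b = ((-49) − 17·(-149/49))/4 = 33/49.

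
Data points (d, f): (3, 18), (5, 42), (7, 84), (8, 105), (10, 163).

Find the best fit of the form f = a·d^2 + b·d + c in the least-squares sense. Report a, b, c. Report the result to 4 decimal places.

Sums needed: Σd^2·d^2 = 17203, Σd^2·d = 2007, Σd^2 = 247, Σd·d = 247, Σd = 33, Σ1 = 5.
Right-hand side: Σd^2·f = 28348, Σd·f = 3322, Σf = 412.
So AᵀA·[a, b, c]ᵀ = Aᵀf: [[17203, 2007, 247]; [2007, 247, 33]; [247, 33, 5]]·[a, b, c]ᵀ = [28348, 3322, 412]ᵀ.
Row-reducing yields a = 7906/5071, b = 2665/5071, c = 9705/5071.

a = 1.5591, b = 0.5255, c = 1.9138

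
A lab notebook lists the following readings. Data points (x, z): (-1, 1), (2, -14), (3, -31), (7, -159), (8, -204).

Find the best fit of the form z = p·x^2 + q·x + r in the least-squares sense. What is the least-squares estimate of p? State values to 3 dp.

p = -2.958

Compute the Gram sums: Σx^2·x^2 = 6595, Σx^2·x = 889, Σx^2 = 127, Σx·x = 127, Σx = 19, Σ1 = 5.
And Σx^2·z = -21181, Σx·z = -2867, Σz = -407.
Inverting the 3×3 Gram matrix, [p, q, r]ᵀ = [-71996/24339, -52519/24339, 15692/8113]ᵀ.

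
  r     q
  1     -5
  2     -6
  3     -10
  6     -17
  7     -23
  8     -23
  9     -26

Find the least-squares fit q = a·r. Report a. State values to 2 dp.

a = -2.98

Compute the Gram sums: Σr·r = 244.
And Σr·q = -728.
So XᵀX·[a]ᵀ = Xᵀq: [[244]]·[a]ᵀ = [-728]ᵀ.
Hence a = -728 / 244 ≈ -2.98361.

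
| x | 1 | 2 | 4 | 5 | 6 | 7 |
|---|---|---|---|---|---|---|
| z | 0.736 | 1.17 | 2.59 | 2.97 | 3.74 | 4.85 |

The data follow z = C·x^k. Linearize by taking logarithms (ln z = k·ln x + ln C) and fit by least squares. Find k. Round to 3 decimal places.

k = 0.961

Taking logs, ln z = k·ln x + ln C, so regress ln z on ln x.
AᵀA = [[11.9895, 7.4265]; [7.4265, 6]], rhs = [8.6161, 4.7888]ᵀ  (here Σln x = 7.4265, Σ(ln x)² = 11.9895, Σln z = 4.7888, Σln x·ln z = 8.6161).
Solving (det = 16.7835): k = 0.96122, ln C = -0.39163.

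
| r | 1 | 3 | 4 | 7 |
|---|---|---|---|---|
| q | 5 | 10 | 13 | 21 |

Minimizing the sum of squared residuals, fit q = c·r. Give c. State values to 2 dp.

Normal-equation sums: Σr·r = 75.
Right-hand side: Σr·q = 234.
XᵀX·[c]ᵀ = Xᵀq becomes [[75]]·[c]ᵀ = [234]ᵀ.
Hence c = 234 / 75 ≈ 3.12.

c = 3.12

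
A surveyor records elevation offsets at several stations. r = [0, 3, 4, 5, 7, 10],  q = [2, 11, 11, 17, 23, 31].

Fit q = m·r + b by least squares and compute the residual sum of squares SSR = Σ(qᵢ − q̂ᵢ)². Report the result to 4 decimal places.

From the data, Σr·r = 199, Σr = 29, Σ1 = 6.
And Σr·q = 633, Σq = 95.
So MᵀM·[m, b]ᵀ = Mᵀq: [[199, 29]; [29, 6]]·[m, b]ᵀ = [633, 95]ᵀ.
Determinant 199·6 − 29² = 353.
m = (633·6 − 29·95)/353 = 1043/353; b = (199·95 − 29·633)/353 = 548/353.
Residuals: 158/353, 206/353, -837/353, 238/353, 270/353, -35/353; SSR = 2546/353.

SSR = 7.2125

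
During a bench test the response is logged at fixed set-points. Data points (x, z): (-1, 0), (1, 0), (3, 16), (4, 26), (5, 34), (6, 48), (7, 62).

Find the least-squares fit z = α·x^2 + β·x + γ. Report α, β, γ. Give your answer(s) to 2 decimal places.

With design matrix A, AᵀA = [[4661, 775, 137]; [775, 137, 25]; [137, 25, 7]] and Aᵀz = [6176, 1044, 186]ᵀ.
Solving the 3×3 system (Gaussian elimination) gives α = 3125/3207, β = 6809/3207, γ = -88/1069.

α = 0.97, β = 2.12, γ = -0.08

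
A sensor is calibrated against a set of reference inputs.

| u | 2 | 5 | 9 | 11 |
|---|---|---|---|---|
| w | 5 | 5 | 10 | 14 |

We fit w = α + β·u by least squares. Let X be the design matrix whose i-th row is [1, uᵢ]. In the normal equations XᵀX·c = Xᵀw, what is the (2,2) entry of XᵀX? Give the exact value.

231

Row 2 ↔ basis u, column 2 ↔ basis u, so (XᵀX)_{2,2} = Σᵢ (u)·(u) = (2)·(2) + (5)·(5) + (9)·(9) + (11)·(11) = 231.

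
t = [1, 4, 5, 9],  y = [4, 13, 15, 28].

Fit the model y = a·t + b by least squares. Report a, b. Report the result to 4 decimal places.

Normal-equation sums: Σt·t = 123, Σt = 19, Σ1 = 4.
For Xᵀy: Σt·y = 383, Σy = 60.
Determinant 123·4 − 19² = 131.
a = (383·4 − 19·60)/131 = 392/131; b = (123·60 − 19·383)/131 = 103/131.

a = 2.9924, b = 0.7863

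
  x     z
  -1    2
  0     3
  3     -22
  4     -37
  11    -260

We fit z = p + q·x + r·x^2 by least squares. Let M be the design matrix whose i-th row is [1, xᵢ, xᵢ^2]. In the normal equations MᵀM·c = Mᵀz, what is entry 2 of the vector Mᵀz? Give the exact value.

-3076

Entry 2 ↔ basis x, so (Mᵀz)_{2} = Σᵢ (x)·zᵢ = (-1)·(2) + (0)·(3) + (3)·(-22) + (4)·(-37) + (11)·(-260) = -3076.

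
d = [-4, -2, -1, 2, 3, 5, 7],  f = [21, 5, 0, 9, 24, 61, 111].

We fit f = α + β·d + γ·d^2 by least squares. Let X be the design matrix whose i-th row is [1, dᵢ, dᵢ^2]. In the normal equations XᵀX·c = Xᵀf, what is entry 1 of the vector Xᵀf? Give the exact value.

231

Entry 1 ↔ basis 1, so (Xᵀf)_{1} = Σᵢ fᵢ = (1)·(21) + (1)·(5) + (1)·(0) + (1)·(9) + (1)·(24) + (1)·(61) + (1)·(111) = 231.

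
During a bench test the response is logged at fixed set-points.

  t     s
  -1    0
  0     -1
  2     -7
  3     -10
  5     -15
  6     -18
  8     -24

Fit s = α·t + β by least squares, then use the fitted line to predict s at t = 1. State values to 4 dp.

ŝ = -4.4955

Entries of AᵀA: Σt·t = 139, Σt = 23, Σ1 = 7.
Moment sums: Σt·s = -419, Σs = -75.
So AᵀA·[α, β]ᵀ = Aᵀs: [[139, 23]; [23, 7]]·[α, β]ᵀ = [-419, -75]ᵀ.
Eliminating β: 7·(row 1) − 23·(row 2) gives 444·α = 7·(-419) − 23·(-75) = -1208, so α = -302/111.
Then β = ((-75) − 23·(-302/111))/7 = -197/111.
At t = 1: ŝ = (-302/111)·(1) + (-197/111)·(1) = -499/111.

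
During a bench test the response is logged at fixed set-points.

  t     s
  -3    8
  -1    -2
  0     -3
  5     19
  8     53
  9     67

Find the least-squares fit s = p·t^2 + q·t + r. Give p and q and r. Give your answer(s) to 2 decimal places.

AᵀA·[p, q, r]ᵀ = Aᵀs reads: 11364·p + 1338·q + 180·r = 9364;  1338·p + 180·q + 18·r = 1100;  180·p + 18·q + 6·r = 142.
Row-reducing yields p = 179/195, q = -634/1365, r = -3383/1365.

p = 0.92, q = -0.46, r = -2.48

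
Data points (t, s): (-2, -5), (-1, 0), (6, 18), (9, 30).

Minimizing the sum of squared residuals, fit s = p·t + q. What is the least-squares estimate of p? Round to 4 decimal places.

p = 3.0116

From the data, Σt·t = 122, Σt = 12, Σ1 = 4.
And Σt·s = 388, Σs = 43.
So AᵀA·[p, q]ᵀ = Aᵀs: [[122, 12]; [12, 4]]·[p, q]ᵀ = [388, 43]ᵀ.
det = 122·4 − 12² = 344.
p = (388·4 − 12·43)/344 = 259/86; q = (122·43 − 12·388)/344 = 295/172.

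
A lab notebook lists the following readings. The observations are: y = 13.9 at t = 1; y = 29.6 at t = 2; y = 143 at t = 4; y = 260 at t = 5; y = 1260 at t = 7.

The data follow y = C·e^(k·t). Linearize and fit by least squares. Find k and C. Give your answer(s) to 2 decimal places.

With ln yᵢ as the transformed response and tᵢ as the regressor:
Over the data: Σt = 19.0000, Σ(t)² = 95.0000, Σln y = 23.6821, Σt·ln y = 107.0343.
Normal system: [[95.0000, 19.0000]; [19.0000, 5]]·[k, ln C]ᵀ = [107.0343, 23.6821]ᵀ.
Δ = 95.0000·5 − (19.0000)² = 114.0000; k = (107.0343·5 − 19.0000·23.6821)/114.0000 = 0.74748, ln C = (95.0000·23.6821 − 19.0000·107.0343)/114.0000 = 1.89600, so C = exp(1.89600) = 6.65919.

k = 0.75, C = 6.66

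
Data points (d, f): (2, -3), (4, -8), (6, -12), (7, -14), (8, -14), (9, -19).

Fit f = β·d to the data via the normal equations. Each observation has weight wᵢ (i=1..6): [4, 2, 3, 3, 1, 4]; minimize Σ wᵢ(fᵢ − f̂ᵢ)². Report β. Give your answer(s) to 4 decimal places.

β = -2.0174

Forming AᵀWA = [[691]] and AᵀWf = [-1394]ᵀ gives AᵀWA·[β]ᵀ = AᵀWf.
β = (-1394)/691 = -2.01737.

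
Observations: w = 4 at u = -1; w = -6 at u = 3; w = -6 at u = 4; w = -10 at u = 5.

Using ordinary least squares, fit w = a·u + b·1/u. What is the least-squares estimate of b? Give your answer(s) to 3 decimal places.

Sums needed: Σu·u = 51, Σu·1/u = 4, Σ1/u·1/u = 4369/3600.
For Mᵀw: Σu·w = -96, Σ1/u·w = -19/2.
Eliminating b: (4369/3600)·(row 1) − 4·(row 2) gives (55073/1200)·a = (4369/3600)·(-96) − 4·(-19/2) = -5888/75, so a = -94208/55073.
Then b = ((-19/2) − 4·(-94208/55073))/(4369/3600) = -120600/55073.

b = -2.190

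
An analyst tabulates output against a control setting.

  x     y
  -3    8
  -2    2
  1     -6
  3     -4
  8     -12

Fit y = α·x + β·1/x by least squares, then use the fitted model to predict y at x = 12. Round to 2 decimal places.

From the data, Σx·x = 87, Σx·1/x = 5, Σ1/x·1/x = 857/576.
Moment sums: Σx·y = -142, Σ1/x·y = -25/2.
Normal equations: [[87, 5]; [5, 857/576]]·[α, β]ᵀ = [-142, -25/2]ᵀ.
det = 87·(857/576) − 5² = 20053/192.
α = ((-142)·(857/576) − 5·(-25/2))/(20053/192) = -85694/60159; β = (87·(-25/2) − 5·(-142))/(20053/192) = -72480/20053.
At x = 12: ŷ = (-85694/60159)·(12) + (-72480/20053)·(1/12) = -348816/20053.

ŷ = -17.39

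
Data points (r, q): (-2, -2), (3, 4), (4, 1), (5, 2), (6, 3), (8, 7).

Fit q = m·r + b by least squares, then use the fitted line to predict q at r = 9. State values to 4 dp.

q̂ = 6.2931

Setting ∂/∂m … = 0 gives: 154·m + 24·b = 104;  24·m + 6·b = 15.
Eliminating b: 6·(row 1) − 24·(row 2) gives 348·m = 6·104 − 24·15 = 264, so m = 22/29.
Then b = (15 − 24·(22/29))/6 = -31/58.
At r = 9: q̂ = (22/29)·(9) + (-31/58)·(1) = 365/58.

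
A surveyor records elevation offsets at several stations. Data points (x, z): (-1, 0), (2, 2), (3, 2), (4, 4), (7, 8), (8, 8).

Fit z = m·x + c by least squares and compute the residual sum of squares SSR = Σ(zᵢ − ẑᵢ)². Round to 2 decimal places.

Normal-equation sums: Σx·x = 143, Σx = 23, Σ1 = 6.
Right-hand side: Σx·z = 146, Σz = 24.
Normal equations: [[143, 23]; [23, 6]]·[m, c]ᵀ = [146, 24]ᵀ.
Eliminating c: 6·(row 1) − 23·(row 2) gives 329·m = 6·146 − 23·24 = 324, so m = 324/329.
Then c = (24 − 23·(324/329))/6 = 74/329.
Residuals: 250/329, -64/329, -388/329, -54/329, 290/329, -34/329; SSR = 928/329.

SSR = 2.82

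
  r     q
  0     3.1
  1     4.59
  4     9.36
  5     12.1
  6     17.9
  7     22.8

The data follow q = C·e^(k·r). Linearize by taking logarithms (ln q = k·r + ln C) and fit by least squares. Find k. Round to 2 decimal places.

Let Y = ln q. Fitting Y = k·r + ln C by least squares:
Σr = 23.0000, Σ(r)² = 127.0000, Σln q = 13.3965, Σr·ln q = 62.1318.
Equations: 127.0000·k + 23.0000·ln C = 62.1318;  23.0000·k + 6·ln C = 13.3965.
Δ = 127.0000·6 − (23.0000)² = 233.0000; k = (62.1318·6 − 23.0000·13.3965)/233.0000 = 0.27756, ln C = (127.0000·13.3965 − 23.0000·62.1318)/233.0000 = 1.16877.

k = 0.28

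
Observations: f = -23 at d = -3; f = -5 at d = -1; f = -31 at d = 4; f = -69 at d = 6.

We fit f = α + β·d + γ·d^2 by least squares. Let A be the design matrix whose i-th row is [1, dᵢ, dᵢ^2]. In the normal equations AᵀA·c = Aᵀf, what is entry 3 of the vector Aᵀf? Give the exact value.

Entry 3 ↔ basis d^2, so (Aᵀf)_{3} = Σᵢ (d^2)·fᵢ = (9)·(-23) + (1)·(-5) + (16)·(-31) + (36)·(-69) = -3192.

-3192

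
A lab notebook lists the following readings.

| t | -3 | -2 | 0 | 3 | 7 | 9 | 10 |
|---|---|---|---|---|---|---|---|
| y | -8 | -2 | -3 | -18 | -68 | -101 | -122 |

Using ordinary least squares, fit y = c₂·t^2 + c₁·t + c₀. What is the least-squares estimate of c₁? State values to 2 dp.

c₁ = -2.00

Normal-equation sums: Σt^2·t^2 = 19140, Σt^2·t = 2064, Σt^2 = 252, Σt·t = 252, Σt = 24, Σ1 = 7.
And Σt^2·y = -23955, Σt·y = -2631, Σy = -322.
Row-reducing yields c₂ = -51679/52244, c₁ = -104657/52244, c₀ = -45989/13061.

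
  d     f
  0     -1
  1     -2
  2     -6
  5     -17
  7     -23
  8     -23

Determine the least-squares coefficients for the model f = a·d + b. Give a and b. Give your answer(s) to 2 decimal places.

a = -3.06, b = -0.26

Entries of MᵀM: Σd·d = 143, Σd = 23, Σ1 = 6.
And Σd·f = -444, Σf = -72.
Determinant 143·6 − 23² = 329.
a = ((-444)·6 − 23·(-72))/329 = -144/47; b = (143·(-72) − 23·(-444))/329 = -12/47.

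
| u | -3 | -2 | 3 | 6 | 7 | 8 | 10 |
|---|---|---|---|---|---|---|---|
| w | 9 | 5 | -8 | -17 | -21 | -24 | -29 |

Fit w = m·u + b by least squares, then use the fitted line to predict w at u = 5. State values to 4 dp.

ŵ = -14.6420

With design matrix A, AᵀA = [[271, 29]; [29, 7]] and Aᵀw = [-792, -85]ᵀ.
det = 271·7 − 29² = 1056.
m = ((-792)·7 − 29·(-85))/1056 = -3079/1056; b = (271·(-85) − 29·(-792))/1056 = -67/1056.
At u = 5: ŵ = (-3079/1056)·(5) + (-67/1056)·(1) = -2577/176.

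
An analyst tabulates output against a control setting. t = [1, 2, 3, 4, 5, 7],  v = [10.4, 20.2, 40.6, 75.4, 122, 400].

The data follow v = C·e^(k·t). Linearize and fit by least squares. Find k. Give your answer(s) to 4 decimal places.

k = 0.6040

Taking logs, ln v = k·t + ln C, so regress ln v on t.
Σt = 22.0000, Σ(t)² = 104.0000, Σln v = 24.1695, Σt·ln v = 102.7161.
Equations: 104.0000·k + 22.0000·ln C = 102.7161;  22.0000·k + 6·ln C = 24.1695.
Δ = 104.0000·6 − (22.0000)² = 140.0000; k = (102.7161·6 − 22.0000·24.1695)/140.0000 = 0.60404, ln C = (104.0000·24.1695 − 22.0000·102.7161)/140.0000 = 1.81343.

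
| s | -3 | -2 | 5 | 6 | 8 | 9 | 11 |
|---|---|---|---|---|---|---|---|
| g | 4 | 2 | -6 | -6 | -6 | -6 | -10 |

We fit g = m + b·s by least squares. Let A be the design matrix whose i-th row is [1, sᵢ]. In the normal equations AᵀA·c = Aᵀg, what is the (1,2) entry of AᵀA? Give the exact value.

34

Row 1 ↔ basis 1, column 2 ↔ basis s, so (AᵀA)_{1,2} = Σᵢ s = (1)·(-3) + (1)·(-2) + (1)·(5) + (1)·(6) + (1)·(8) + (1)·(9) + (1)·(11) = 34.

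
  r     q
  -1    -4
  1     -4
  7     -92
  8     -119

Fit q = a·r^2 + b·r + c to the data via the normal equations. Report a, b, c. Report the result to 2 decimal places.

Setting ∂/∂a … = 0 gives: 6499·a + 855·b + 115·c = -12132;  855·a + 115·b + 15·c = -1596;  115·a + 15·b + 4·c = -219.
(Σr^2·r^2 = 6499, Σr^2·r = 855, Σr^2 = 115, Σr·r = 115, Σr = 15, Σ1 = 4, Σr^2·q = -12132, Σr·q = -1596, Σq = -219.)
Row-reducing yields a = -485/267, b = -38/445, c = -589/267.

a = -1.82, b = -0.09, c = -2.21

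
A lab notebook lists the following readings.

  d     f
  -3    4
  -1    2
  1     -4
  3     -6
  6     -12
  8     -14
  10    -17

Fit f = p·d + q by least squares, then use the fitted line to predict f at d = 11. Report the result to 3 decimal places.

f̂ = -19.297

Forming MᵀM = [[220, 24]; [24, 7]] and Mᵀf = [-390, -47]ᵀ gives MᵀM·[p, q]ᵀ = Mᵀf.
Eliminating q: 7·(row 1) − 24·(row 2) gives 964·p = 7·(-390) − 24·(-47) = -1602, so p = -801/482.
Then q = ((-47) − 24·(-801/482))/7 = -245/241.
At d = 11: f̂ = (-801/482)·(11) + (-245/241)·(1) = -9301/482.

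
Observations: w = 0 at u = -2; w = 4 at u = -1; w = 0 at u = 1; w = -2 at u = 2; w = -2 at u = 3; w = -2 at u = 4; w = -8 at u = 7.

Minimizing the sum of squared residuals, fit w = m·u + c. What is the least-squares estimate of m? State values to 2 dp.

Normal-equation sums: Σu·u = 84, Σu = 14, Σ1 = 7.
And Σu·w = -78, Σw = -10.
det = 84·7 − 14² = 392.
m = ((-78)·7 − 14·(-10))/392 = -29/28; c = (84·(-10) − 14·(-78))/392 = 9/14.

m = -1.04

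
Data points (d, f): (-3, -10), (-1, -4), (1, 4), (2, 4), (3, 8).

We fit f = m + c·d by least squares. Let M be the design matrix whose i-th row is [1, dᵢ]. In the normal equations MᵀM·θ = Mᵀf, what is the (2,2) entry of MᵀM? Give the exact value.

24

Row 2 ↔ basis d, column 2 ↔ basis d, so (MᵀM)_{2,2} = Σᵢ (d)·(d) = (-3)·(-3) + (-1)·(-1) + (1)·(1) + (2)·(2) + (3)·(3) = 24.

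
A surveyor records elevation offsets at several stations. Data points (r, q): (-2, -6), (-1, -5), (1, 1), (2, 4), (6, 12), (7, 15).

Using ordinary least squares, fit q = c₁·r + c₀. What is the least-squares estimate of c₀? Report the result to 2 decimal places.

Setting ∂/∂c₁ … = 0 gives: 95·c₁ + 13·c₀ = 203;  13·c₁ + 6·c₀ = 21.
(Σr·r = 95, Σr = 13, Σ1 = 6, Σr·q = 203, Σq = 21.)
Δ = 95·6 − 13² = 401.
c₁ = (203·6 − 13·21)/401 = 945/401; c₀ = (95·21 − 13·203)/401 = -644/401.

c₀ = -1.61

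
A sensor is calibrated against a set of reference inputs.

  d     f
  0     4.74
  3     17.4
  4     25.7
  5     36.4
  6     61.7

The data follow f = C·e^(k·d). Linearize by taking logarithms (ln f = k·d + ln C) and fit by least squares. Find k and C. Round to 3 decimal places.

Let Y = ln f. Fitting Y = k·d + ln C by least squares:
AᵀA = [[86.0000, 18.0000]; [18.0000, 5]], rhs = [64.2619, 15.3759]ᵀ  (here Σd = 18.0000, Σ(d)² = 86.0000, Σln f = 15.3759, Σd·ln f = 64.2619).
Solving (det = 106.0000): k = 0.42023, ln C = 1.56235, so C = exp(1.56235) = 4.76999.

k = 0.420, C = 4.770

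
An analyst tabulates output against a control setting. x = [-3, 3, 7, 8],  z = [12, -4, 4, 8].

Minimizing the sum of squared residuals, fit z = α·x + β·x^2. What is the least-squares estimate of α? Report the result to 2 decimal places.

α = -2.65

AᵀA·[α, β]ᵀ = Aᵀz reads: 131·α + 855·β = 44;  855·α + 6659·β = 780.
(Σx·x = 131, Σx·x^2 = 855, Σx^2·x^2 = 6659, Σx·z = 44, Σx^2·z = 780.)
Δ = 131·6659 − 855² = 141304.
α = (44·6659 − 855·780)/141304 = -46738/17663; β = (131·780 − 855·44)/141304 = 8070/17663.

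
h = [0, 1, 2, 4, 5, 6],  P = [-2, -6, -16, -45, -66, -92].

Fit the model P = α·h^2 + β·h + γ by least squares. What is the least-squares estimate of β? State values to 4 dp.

AᵀA·[α, β, γ]ᵀ = AᵀP reads: 2194·α + 414·β + 82·γ = -5752;  414·α + 82·β + 18·γ = -1100;  82·α + 18·β + 6·γ = -227.
(Σh^2·h^2 = 2194, Σh^2·h = 414, Σh^2 = 82, Σh·h = 82, Σh = 18, Σ1 = 6, Σh^2·P = -5752, Σh·P = -1100, ΣP = -227.)
Inverting the 3×3 Gram matrix, [α, β, γ]ᵀ = [-407/196, -491/196, -95/49]ᵀ.

β = -2.5051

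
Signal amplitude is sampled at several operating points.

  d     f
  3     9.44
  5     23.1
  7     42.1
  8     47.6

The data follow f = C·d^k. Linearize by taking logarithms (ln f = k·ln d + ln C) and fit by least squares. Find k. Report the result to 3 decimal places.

k = 1.687

Taking logs, ln f = k·ln d + ln C, so regress ln f on ln d.
Σln d = 6.7334, Σ(ln d)² = 11.9079, Σln f = 12.9877, Σln d·ln f = 22.8300.
Equations: 11.9079·k + 6.7334·ln C = 22.8300;  6.7334·k + 4·ln C = 12.9877.
Slope k = (n·Σln d·ln f − Σln d·Σln f)/(n·Σ(ln d)² − (Σln d)²) = (4·22.8300 − 6.7334·12.9877)/2.2928 = 1.68741; ln C = (Σln f − k·Σln d)/n = 0.40642.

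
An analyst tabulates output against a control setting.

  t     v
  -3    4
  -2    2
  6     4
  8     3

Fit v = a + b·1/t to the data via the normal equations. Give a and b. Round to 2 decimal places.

Entries of MᵀM: Σ1 = 4, Σ1/t = -13/24, Σ1/t·1/t = 233/576.
For Mᵀv: Σv = 13, Σ1/t·v = -31/24.
Normal equations: [[4, -13/24]; [-13/24, 233/576]]·[a, b]ᵀ = [13, -31/24]ᵀ.
Eliminating b: (233/576)·(row 1) − (-13/24)·(row 2) gives (763/576)·a = (233/576)·13 − (-13/24)·(-31/24) = 1313/288, so a = 2626/763.
Then b = ((-31/24) − (-13/24)·(2626/763))/(233/576) = 1080/763.

a = 3.44, b = 1.42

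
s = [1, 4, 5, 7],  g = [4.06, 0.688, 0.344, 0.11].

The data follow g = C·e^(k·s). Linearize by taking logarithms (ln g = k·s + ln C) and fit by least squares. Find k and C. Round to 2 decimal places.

Taking logs, ln g = k·s + ln C, so regress ln g on s.
Over the data: Σs = 17.0000, Σ(s)² = 91.0000, Σln g = -2.2472, Σs·ln g = -20.8812.
Normal system: [[91.0000, 17.0000]; [17.0000, 4]]·[k, ln C]ᵀ = [-20.8812, -2.2472]ᵀ.
Solving (det = 75.0000): k = -0.60430, ln C = 2.00650, so C = exp(2.00650) = 7.43722.

k = -0.60, C = 7.44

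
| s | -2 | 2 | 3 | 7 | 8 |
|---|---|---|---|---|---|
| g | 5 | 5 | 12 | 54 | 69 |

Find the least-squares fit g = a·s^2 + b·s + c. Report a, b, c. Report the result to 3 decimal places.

a = 1.032, b = 0.254, c = 1.242

AᵀA·[a, b, c]ᵀ = Aᵀg reads: 6610·a + 882·b + 130·c = 7210;  882·a + 130·b + 18·c = 966;  130·a + 18·b + 5·c = 145.
Solving the 3×3 system (Gaussian elimination) gives a = 5059/4900, b = 249/980, c = 1521/1225.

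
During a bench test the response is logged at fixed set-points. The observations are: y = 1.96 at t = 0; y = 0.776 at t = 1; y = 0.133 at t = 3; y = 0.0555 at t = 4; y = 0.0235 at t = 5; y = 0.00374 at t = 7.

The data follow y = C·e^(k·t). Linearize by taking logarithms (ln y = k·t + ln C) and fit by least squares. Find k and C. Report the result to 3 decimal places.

Taking logs, ln y = k·t + ln C, so regress ln y on t.
AᵀA = [[100.0000, 20.0000]; [20.0000, 6]], rhs = [-75.7458, -13.8289]ᵀ  (here Σt = 20.0000, Σ(t)² = 100.0000, Σln y = -13.8289, Σt·ln y = -75.7458).
Slope k = (n·Σt·ln y − Σt·Σln y)/(n·Σ(t)² − (Σt)²) = (6·-75.7458 − 20.0000·-13.8289)/200.0000 = -0.88949; ln C = (Σln y − k·Σt)/n = 0.66015, so C = exp(0.66015) = 1.93508.

k = -0.889, C = 1.935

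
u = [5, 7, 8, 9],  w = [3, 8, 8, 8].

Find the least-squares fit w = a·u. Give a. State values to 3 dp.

a = 0.945

Entries of XᵀX: Σu·u = 219.
Moment sums: Σu·w = 207.
XᵀX·[a]ᵀ = Xᵀw becomes [[219]]·[a]ᵀ = [207]ᵀ.
a = 207/219 = 0.945205.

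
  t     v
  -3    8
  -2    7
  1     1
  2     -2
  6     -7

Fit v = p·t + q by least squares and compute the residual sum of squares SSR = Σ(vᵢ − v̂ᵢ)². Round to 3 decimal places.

The normal system AᵀA·[p, q]ᵀ = Aᵀv is [[54, 4]; [4, 5]]·[p, q]ᵀ = [-83, 7]ᵀ.
Eliminating q: 5·(row 1) − 4·(row 2) gives 254·p = 5·(-83) − 4·7 = -443, so p = -443/254.
Then q = (7 − 4·(-443/254))/5 = 355/127.
Residuals: -7/254, 91/127, -13/254, -166/127, 85/127; SSR = 679/254.

SSR = 2.673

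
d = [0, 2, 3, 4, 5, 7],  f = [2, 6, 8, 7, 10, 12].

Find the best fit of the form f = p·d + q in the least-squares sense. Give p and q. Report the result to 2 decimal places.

Sums needed: Σd·d = 103, Σd = 21, Σ1 = 6.
And Σd·f = 198, Σf = 45.
Eliminating q: 6·(row 1) − 21·(row 2) gives 177·p = 6·198 − 21·45 = 243, so p = 81/59.
Then q = (45 − 21·(81/59))/6 = 159/59.

p = 1.37, q = 2.69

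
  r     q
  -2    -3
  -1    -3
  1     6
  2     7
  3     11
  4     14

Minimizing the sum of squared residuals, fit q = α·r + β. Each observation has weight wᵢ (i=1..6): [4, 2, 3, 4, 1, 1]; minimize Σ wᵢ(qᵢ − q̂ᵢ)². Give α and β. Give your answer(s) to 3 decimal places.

α = 2.853, β = 2.012

Entries of AᵀWA: Σwᵢ·r·r = 62, Σwᵢ·r = 8, Σwᵢ·1 = 15.
And Σwᵢ·r·q = 193, Σwᵢ·q = 53.
det = 62·15 − 8² = 866.
α = (193·15 − 8·53)/866 = 2471/866; β = (62·53 − 8·193)/866 = 871/433.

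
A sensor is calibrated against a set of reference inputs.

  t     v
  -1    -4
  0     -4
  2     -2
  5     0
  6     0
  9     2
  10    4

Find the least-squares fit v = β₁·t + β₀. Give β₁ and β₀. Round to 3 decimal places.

With design matrix A, AᵀA = [[247, 31]; [31, 7]] and Aᵀv = [58, -4]ᵀ.
Determinant 247·7 − 31² = 768.
β₁ = (58·7 − 31·(-4))/768 = 265/384; β₀ = (247·(-4) − 31·58)/768 = -1393/384.

β₁ = 0.690, β₀ = -3.628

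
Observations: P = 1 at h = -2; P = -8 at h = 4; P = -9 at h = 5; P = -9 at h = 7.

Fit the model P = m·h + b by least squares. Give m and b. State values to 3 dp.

m = -1.211, b = -2.011

Sums needed: Σh·h = 94, Σh = 14, Σ1 = 4.
And Σh·P = -142, ΣP = -25.
Determinant 94·4 − 14² = 180.
m = ((-142)·4 − 14·(-25))/180 = -109/90; b = (94·(-25) − 14·(-142))/180 = -181/90.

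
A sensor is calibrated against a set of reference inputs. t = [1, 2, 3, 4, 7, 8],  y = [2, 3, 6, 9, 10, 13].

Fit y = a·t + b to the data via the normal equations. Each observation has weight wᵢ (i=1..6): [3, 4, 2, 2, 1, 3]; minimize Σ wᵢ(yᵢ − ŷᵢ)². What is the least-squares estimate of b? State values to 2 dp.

Sums needed: Σwᵢ·t·t = 310, Σwᵢ·t = 56, Σwᵢ·1 = 15.
For XᵀWy: Σwᵢ·t·y = 520, Σwᵢ·y = 97.
So XᵀWX·[a, b]ᵀ = XᵀWy: [[310, 56]; [56, 15]]·[a, b]ᵀ = [520, 97]ᵀ.
Eliminating b: 15·(row 1) − 56·(row 2) gives 1514·a = 15·520 − 56·97 = 2368, so a = 1184/757.
Then b = (97 − 56·(1184/757))/15 = 475/757.

b = 0.63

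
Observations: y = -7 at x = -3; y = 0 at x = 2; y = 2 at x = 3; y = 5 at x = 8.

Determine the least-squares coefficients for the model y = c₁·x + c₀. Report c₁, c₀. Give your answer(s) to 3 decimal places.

Setting ∂/∂c₁ … = 0 gives: 86·c₁ + 10·c₀ = 67;  10·c₁ + 4·c₀ = 0.
Eliminating c₀: 4·(row 1) − 10·(row 2) gives 244·c₁ = 4·67 − 10·0 = 268, so c₁ = 67/61.
Then c₀ = (0 − 10·(67/61))/4 = -335/122.

c₁ = 1.098, c₀ = -2.746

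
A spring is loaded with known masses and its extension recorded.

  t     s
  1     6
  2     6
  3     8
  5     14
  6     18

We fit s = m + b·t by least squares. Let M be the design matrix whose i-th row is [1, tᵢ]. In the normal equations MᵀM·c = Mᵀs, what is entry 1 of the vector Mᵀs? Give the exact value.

Entry 1 ↔ basis 1, so (Mᵀs)_{1} = Σᵢ sᵢ = (1)·(6) + (1)·(6) + (1)·(8) + (1)·(14) + (1)·(18) = 52.

52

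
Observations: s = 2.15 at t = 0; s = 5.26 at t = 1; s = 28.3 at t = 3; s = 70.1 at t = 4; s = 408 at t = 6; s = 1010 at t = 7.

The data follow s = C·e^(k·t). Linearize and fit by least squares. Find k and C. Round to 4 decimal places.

k = 0.8764, C = 2.1324

Linearized form: ln s = k·t + ln C. From the 6 transformed points,
Σt = 21.0000, Σ(t)² = 111.0000, Σln s = 22.9474, Σt·ln s = 113.1799.
Equations: 111.0000·k + 21.0000·ln C = 113.1799;  21.0000·k + 6·ln C = 22.9474.
Δ = 111.0000·6 − (21.0000)² = 225.0000; k = (113.1799·6 − 21.0000·22.9474)/225.0000 = 0.87638, ln C = (111.0000·22.9474 − 21.0000·113.1799)/225.0000 = 0.75723, so C = exp(0.75723) = 2.13237.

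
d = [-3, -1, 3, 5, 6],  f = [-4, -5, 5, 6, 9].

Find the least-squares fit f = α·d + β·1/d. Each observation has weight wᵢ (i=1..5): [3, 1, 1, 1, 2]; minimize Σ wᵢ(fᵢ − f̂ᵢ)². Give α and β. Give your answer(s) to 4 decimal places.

α = 1.2632, β = 3.0917

Compute the Gram sums: Σwᵢ·d·d = 134, Σwᵢ·d·1/d = 8, Σwᵢ·1/d·1/d = 77/50.
And Σwᵢ·d·f = 194, Σwᵢ·1/d·f = 223/15.
AᵀWA·[α, β]ᵀ = AᵀWf becomes [[134, 8]; [8, 77/50]]·[α, β]ᵀ = [194, 223/15]ᵀ.
det = 134·(77/50) − 8² = 3559/25.
α = (194·(77/50) − 8·(223/15))/(3559/25) = 13487/10677; β = (134·(223/15) − 8·194)/(3559/25) = 33010/10677.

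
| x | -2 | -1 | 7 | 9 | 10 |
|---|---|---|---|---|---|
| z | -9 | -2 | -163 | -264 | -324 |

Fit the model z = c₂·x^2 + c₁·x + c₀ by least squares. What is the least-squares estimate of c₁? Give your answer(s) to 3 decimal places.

c₁ = -1.877

With design matrix M, MᵀM = [[18979, 2063, 235]; [2063, 235, 23]; [235, 23, 5]] and Mᵀz = [-61809, -6737, -762]ᵀ.
Solving the 3×3 system (Gaussian elimination) gives c₂ = -115579/37968, c₁ = -71257/37968, c₀ = -1097/1582.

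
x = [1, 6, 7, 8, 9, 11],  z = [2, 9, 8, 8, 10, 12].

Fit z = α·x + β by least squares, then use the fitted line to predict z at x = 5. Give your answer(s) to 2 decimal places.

The normal equations are: 352·α + 42·β = 398;  42·α + 6·β = 49.
Determinant 352·6 − 42² = 348.
α = (398·6 − 42·49)/348 = 55/58; β = (352·49 − 42·398)/348 = 133/87.
At x = 5: ẑ = (55/58)·(5) + (133/87)·(1) = 1091/174.

ẑ = 6.27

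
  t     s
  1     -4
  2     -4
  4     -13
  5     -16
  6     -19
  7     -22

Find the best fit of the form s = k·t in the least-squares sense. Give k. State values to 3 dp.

The normal system AᵀA·[k]ᵀ = Aᵀs is [[131]]·[k]ᵀ = [-412]ᵀ.
Hence k = -412 / 131 ≈ -3.14504.

k = -3.145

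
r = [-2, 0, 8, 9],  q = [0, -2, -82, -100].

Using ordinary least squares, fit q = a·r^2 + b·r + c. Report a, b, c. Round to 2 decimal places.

a = -0.90, b = -2.81, c = -2.02

The normal system AᵀA·[a, b, c]ᵀ = Aᵀq is [[10673, 1233, 149]; [1233, 149, 15]; [149, 15, 4]]·[a, b, c]ᵀ = [-13348, -1556, -184]ᵀ.
Solving the 3×3 system (Gaussian elimination) gives a = -9209/10261, b = -931/331, c = -20742/10261.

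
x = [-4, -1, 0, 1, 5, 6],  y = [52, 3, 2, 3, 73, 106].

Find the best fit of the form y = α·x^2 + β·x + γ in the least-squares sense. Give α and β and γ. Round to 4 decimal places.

Normal-equation sums: Σx^2·x^2 = 2179, Σx^2·x = 277, Σx^2 = 79, Σx·x = 79, Σx = 7, Σ1 = 6.
Moment sums: Σx^2·y = 6479, Σx·y = 793, Σy = 239.
So MᵀM·[α, β, γ]ᵀ = Mᵀy: [[2179, 277, 79]; [277, 79, 7]; [79, 7, 6]]·[α, β, γ]ᵀ = [6479, 793, 239]ᵀ.
Solving the 3×3 system (Gaussian elimination) gives α = 105745/34878, β = -22759/34878, γ = 3925/5813.

α = 3.0319, β = -0.6525, γ = 0.6752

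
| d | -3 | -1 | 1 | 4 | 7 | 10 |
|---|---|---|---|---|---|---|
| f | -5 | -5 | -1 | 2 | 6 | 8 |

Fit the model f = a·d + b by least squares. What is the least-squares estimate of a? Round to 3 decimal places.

a = 1.098

Forming XᵀX = [[176, 18]; [18, 6]] and Xᵀf = [149, 5]ᵀ gives XᵀX·[a, b]ᵀ = Xᵀf.
Determinant 176·6 − 18² = 732.
a = (149·6 − 18·5)/732 = 67/61; b = (176·5 − 18·149)/732 = -901/366.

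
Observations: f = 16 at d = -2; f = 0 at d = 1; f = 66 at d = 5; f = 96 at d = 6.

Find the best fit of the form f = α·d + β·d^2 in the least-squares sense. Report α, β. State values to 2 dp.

Setting ∂/∂α … = 0 gives: 66·α + 334·β = 874;  334·α + 1938·β = 5170.
det = 66·1938 − 334² = 16352.
α = (874·1938 − 334·5170)/16352 = -4121/2044; β = (66·5170 − 334·874)/16352 = 6163/2044.

α = -2.02, β = 3.02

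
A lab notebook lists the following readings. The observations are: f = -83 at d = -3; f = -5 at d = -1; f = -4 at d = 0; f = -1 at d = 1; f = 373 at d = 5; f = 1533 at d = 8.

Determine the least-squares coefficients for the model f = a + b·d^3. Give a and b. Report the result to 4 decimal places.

Setting ∂/∂a … = 0 gives: 6·a + 610·b = 1813;  610·a + 278500·b = 833766.
(Σ1 = 6, Σd^3 = 610, Σd^3·d^3 = 278500, Σf = 1813, Σd^3·f = 833766.)
Δ = 6·278500 − 610² = 1298900.
a = (1813·278500 − 610·833766)/1298900 = -183838/64945; b = (6·833766 − 610·1813)/1298900 = 1948333/649450.

a = -2.8307, b = 3.0000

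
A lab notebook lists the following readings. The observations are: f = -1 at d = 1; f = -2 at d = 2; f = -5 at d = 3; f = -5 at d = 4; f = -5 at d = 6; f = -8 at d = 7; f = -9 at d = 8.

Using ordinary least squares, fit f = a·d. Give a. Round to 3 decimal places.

a = -1.106

Sums needed: Σd·d = 179.
Right-hand side: Σd·f = -198.
Hence a = -198 / 179 ≈ -1.10615.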